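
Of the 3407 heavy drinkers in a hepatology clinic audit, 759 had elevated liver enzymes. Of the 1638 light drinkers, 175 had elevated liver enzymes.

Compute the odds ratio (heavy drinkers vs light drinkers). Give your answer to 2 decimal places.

OR = (759 × 1463) / (2648 × 175) = 1110417/463400 ≈ 2.40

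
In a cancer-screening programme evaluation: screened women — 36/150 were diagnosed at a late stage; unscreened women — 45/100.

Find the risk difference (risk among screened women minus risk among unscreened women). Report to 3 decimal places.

-0.210

risk, screened women = 36/150 = 0.2400
risk, unscreened women = 45/100 = 0.4500
risk difference = 0.2400 − 0.4500 = -0.210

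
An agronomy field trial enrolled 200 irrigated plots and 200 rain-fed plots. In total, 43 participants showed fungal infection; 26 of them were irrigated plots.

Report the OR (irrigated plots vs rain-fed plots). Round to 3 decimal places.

irrigated plots without the outcome: 200 − 26 = 174
rain-fed plots with the outcome: 43 − 26 = 17
rain-fed plots without the outcome: 200 − 17 = 183
OR = (26 × 183) / (174 × 17) = 4758/2958 ≈ 1.609

OR = 1.609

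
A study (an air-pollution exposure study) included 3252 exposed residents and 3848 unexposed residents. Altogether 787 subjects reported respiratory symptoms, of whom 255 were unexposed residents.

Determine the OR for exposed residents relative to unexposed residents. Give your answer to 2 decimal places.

2.76

exposed residents with the outcome: 787 − 255 = 532
exposed residents without the outcome: 3252 − 532 = 2720
unexposed residents without the outcome: 3848 − 255 = 3593
OR = (532 × 3593) / (2720 × 255) = 1911476/693600 ≈ 2.76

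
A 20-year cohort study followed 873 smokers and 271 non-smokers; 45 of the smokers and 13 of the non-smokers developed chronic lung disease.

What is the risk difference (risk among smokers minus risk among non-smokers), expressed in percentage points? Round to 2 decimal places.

risk, smokers = 45/873 = 0.05155
risk, non-smokers = 13/271 = 0.04797
risk difference = 0.05155 − 0.04797 = 0.00358 → 0.36 percentage points

RD: 0.36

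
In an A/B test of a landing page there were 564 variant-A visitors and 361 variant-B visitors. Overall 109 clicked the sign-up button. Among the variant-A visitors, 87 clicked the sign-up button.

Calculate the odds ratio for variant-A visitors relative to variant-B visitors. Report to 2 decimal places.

variant-A visitors without the outcome: 564 − 87 = 477
variant-B visitors with the outcome: 109 − 87 = 22
variant-B visitors without the outcome: 361 − 22 = 339
OR = (87 × 339) / (477 × 22) = 29493/10494 ≈ 2.81

OR = 2.81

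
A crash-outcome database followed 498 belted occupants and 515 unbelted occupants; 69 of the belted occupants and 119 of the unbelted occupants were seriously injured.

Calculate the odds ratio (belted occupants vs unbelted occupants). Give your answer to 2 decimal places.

OR = (69 × 396) / (429 × 119) = 27324/51051 ≈ 0.54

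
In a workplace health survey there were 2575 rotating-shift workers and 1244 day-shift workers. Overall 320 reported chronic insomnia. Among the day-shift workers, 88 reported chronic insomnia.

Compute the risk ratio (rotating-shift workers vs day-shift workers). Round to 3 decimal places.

rotating-shift workers with the outcome: 320 − 88 = 232
rotating-shift workers without the outcome: 2575 − 232 = 2343
day-shift workers without the outcome: 1244 − 88 = 1156
risk, rotating-shift workers = 232/2575 = 0.0901
risk, day-shift workers = 88/1244 = 0.0707
RR = 0.0901 / 0.0707 = 1.274

1.274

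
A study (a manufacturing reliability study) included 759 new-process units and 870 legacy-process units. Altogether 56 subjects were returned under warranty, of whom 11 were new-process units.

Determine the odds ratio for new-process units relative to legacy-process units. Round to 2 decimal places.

0.27

new-process units without the outcome: 759 − 11 = 748
legacy-process units with the outcome: 56 − 11 = 45
legacy-process units without the outcome: 870 − 45 = 825
odds, new-process units = 11/748 = 0.01471
odds, legacy-process units = 45/825 = 0.05455
OR = 0.01471 / 0.05455 = 0.27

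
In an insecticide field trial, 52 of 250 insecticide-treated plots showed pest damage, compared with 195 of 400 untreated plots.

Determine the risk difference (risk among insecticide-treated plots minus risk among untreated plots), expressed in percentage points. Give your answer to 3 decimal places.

RD: -27.950

risk, insecticide-treated plots = 52/250 = 0.2080
risk, untreated plots = 195/400 = 0.4875
risk difference = 0.2080 − 0.4875 = -0.2795 → -27.950 percentage points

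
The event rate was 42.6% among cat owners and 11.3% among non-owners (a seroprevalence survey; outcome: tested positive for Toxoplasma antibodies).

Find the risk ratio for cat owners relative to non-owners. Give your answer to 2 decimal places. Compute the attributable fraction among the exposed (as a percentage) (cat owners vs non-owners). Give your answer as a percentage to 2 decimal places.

RR = 3.77; AR% = 73.47%

RR = 0.4260 / 0.1130 = 3.77
AR% = (0.4260 − 0.1130) / 0.4260 = 0.7347 → 73.47%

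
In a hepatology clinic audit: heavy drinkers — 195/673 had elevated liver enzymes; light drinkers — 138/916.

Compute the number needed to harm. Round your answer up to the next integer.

risk, heavy drinkers = 195/673 = 0.289747
risk, light drinkers = 138/916 = 0.150655
absolute risk difference = 0.139092
1 / 0.139092 = 7.189 → round up → 8

NNH ≈ 8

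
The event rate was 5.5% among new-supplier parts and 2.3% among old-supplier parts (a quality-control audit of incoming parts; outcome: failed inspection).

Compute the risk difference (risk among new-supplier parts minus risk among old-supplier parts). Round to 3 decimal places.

risk difference = 0.05500 − 0.02300 = 0.032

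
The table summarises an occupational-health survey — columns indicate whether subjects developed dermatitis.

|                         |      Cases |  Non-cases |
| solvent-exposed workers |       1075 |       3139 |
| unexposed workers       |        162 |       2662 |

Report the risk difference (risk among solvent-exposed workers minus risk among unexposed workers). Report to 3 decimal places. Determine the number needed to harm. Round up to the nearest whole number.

risk, solvent-exposed workers = 1075/4214 = 0.2551
risk, unexposed workers = 162/2824 = 0.0574
risk difference = 0.2551 − 0.0574 = 0.198
absolute risk difference = 0.197737
1 / 0.197737 = 5.057 → round up → 6

RD = 0.198; NNH = 6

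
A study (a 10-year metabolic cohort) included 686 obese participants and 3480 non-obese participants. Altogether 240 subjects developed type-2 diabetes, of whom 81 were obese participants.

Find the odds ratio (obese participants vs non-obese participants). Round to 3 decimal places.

OR: 2.796

obese participants without the outcome: 686 − 81 = 605
non-obese participants with the outcome: 240 − 81 = 159
non-obese participants without the outcome: 3480 − 159 = 3321
odds, obese participants = 81/605 = 0.13388
odds, non-obese participants = 159/3321 = 0.04788
OR = 0.13388 / 0.04788 = 2.796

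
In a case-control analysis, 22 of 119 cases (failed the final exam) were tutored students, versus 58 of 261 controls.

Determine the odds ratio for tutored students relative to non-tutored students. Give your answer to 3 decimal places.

odds, tutored students = 22/58 = 0.3793
odds, non-tutored students = 97/203 = 0.4778
OR = 0.3793 / 0.4778 = 0.794

0.794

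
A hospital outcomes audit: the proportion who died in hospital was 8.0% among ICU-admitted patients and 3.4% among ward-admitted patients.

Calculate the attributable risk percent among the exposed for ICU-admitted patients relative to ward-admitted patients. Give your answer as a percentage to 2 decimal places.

AR% = (0.08000 − 0.03400) / 0.08000 = 0.5750 → 57.50%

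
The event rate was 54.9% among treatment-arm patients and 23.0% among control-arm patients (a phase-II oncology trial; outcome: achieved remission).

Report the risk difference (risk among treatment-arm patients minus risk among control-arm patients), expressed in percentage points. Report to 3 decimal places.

risk difference = 0.5490 − 0.2300 = 0.3190 → 31.900 percentage points

31.900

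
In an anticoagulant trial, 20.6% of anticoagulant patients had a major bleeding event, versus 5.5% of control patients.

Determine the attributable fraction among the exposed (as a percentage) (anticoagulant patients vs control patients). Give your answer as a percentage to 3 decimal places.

AR% = (0.2060 − 0.0550) / 0.2060 = 0.7330 → 73.301%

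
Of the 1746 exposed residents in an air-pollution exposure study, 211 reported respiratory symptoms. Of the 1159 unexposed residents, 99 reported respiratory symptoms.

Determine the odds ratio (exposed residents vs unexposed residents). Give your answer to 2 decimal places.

odds, exposed residents = 211/1535 = 0.1375
odds, unexposed residents = 99/1060 = 0.0934
OR = 0.1375 / 0.0934 = 1.47

OR ≈ 1.47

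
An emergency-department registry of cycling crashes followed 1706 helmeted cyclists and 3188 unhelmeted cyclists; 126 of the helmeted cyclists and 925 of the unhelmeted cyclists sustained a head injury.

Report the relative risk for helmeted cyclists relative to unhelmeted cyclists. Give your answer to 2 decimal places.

RR: 0.25

risk, helmeted cyclists = 126/1706 = 0.0739
risk, unhelmeted cyclists = 925/3188 = 0.2902
RR = 0.0739 / 0.2902 = 0.25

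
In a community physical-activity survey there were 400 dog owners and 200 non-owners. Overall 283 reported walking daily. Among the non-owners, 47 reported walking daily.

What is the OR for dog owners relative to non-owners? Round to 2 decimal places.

4.68

dog owners with the outcome: 283 − 47 = 236
dog owners without the outcome: 400 − 236 = 164
non-owners without the outcome: 200 − 47 = 153
OR = (236 × 153) / (164 × 47) = 36108/7708 ≈ 4.68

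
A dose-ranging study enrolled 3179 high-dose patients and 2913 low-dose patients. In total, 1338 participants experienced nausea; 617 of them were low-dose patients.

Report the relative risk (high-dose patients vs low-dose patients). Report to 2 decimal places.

high-dose patients with the outcome: 1338 − 617 = 721
high-dose patients without the outcome: 3179 − 721 = 2458
low-dose patients without the outcome: 2913 − 617 = 2296
risk, high-dose patients = 721/3179 = 0.2268
risk, low-dose patients = 617/2913 = 0.2118
RR = 0.2268 / 0.2118 = 1.07

RR ≈ 1.07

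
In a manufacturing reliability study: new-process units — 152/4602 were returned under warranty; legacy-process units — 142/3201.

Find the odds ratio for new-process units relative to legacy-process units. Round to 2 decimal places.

0.74

odds, new-process units = 152/4450 = 0.03416
odds, legacy-process units = 142/3059 = 0.04642
OR = 0.03416 / 0.04642 = 0.74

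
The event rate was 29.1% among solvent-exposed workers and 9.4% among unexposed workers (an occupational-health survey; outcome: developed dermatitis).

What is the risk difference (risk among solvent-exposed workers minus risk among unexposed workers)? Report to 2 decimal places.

risk difference = 0.2910 − 0.0940 = 0.20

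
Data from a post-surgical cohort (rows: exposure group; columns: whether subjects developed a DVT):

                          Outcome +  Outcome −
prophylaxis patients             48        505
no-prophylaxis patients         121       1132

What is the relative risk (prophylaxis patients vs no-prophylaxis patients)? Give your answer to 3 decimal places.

risk, prophylaxis patients = 48/553 = 0.0868
risk, no-prophylaxis patients = 121/1253 = 0.0966
RR = 0.0868 / 0.0966 = 0.899

0.899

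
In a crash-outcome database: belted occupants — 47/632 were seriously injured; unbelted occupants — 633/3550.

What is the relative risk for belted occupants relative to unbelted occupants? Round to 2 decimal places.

risk, belted occupants = 47/632 = 0.0744
risk, unbelted occupants = 633/3550 = 0.1783
RR = 0.0744 / 0.1783 = 0.42

0.42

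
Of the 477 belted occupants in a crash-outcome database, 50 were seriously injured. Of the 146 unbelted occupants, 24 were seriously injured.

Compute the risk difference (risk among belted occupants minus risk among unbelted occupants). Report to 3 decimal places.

risk, belted occupants = 50/477 = 0.1048
risk, unbelted occupants = 24/146 = 0.1644
risk difference = 0.1048 − 0.1644 = -0.060

RD = -0.060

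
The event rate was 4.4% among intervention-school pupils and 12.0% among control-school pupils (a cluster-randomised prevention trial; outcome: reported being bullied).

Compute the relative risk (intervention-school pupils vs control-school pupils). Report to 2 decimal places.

RR = 0.04400 / 0.12000 = 0.37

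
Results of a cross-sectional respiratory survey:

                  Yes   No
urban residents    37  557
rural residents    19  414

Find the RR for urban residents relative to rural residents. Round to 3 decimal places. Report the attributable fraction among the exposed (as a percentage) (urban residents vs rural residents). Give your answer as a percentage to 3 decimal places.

RR = 1.420; AR% = 29.555%

risk, urban residents = 37/594 = 0.06229
risk, rural residents = 19/433 = 0.04388
RR = 0.06229 / 0.04388 = 1.420
AR% = (0.06229 − 0.04388) / 0.06229 = 0.2955 → 29.555%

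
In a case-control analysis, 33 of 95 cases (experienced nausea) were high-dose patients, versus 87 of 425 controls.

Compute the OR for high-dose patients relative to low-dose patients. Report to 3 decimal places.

OR = (33 × 338) / (87 × 62) = 11154/5394 ≈ 2.068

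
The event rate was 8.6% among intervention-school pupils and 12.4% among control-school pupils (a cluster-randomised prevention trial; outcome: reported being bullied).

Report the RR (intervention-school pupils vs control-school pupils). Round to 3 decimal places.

RR = 0.0860 / 0.1240 = 0.694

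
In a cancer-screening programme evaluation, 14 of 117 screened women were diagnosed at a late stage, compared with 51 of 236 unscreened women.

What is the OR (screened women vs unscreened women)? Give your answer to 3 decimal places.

OR = (14 × 185) / (103 × 51) = 2590/5253 ≈ 0.493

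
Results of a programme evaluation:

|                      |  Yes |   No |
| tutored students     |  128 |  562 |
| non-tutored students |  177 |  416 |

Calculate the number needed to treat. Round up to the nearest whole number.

risk, tutored students = 128/690 = 0.185507
risk, non-tutored students = 177/593 = 0.298482
absolute risk difference = 0.112975
1 / 0.112975 = 8.852 → round up → 9

9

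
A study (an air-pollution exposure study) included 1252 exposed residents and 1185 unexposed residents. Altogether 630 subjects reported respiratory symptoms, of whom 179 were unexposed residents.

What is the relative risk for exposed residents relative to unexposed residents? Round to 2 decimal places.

2.38

exposed residents with the outcome: 630 − 179 = 451
exposed residents without the outcome: 1252 − 451 = 801
unexposed residents without the outcome: 1185 − 179 = 1006
risk, exposed residents = 451/1252 = 0.3602
risk, unexposed residents = 179/1185 = 0.1511
RR = 0.3602 / 0.1511 = 2.38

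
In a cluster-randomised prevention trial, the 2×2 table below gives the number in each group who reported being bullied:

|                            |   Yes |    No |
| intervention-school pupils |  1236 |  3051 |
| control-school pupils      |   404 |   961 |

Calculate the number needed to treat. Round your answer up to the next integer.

NNT: 131

risk, intervention-school pupils = 1236/4287 = 0.288314
risk, control-school pupils = 404/1365 = 0.295971
absolute risk difference = 0.007657
1 / 0.007657 = 130.599 → round up → 131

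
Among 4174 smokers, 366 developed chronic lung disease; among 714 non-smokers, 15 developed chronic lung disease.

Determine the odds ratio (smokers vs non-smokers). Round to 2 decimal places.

OR = (366 × 699) / (3808 × 15) = 255834/57120 ≈ 4.48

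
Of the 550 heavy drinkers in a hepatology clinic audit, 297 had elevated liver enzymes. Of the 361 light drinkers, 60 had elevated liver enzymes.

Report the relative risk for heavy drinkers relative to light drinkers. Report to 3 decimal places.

risk, heavy drinkers = 297/550 = 0.5400
risk, light drinkers = 60/361 = 0.1662
RR = 0.5400 / 0.1662 = 3.249

RR ≈ 3.249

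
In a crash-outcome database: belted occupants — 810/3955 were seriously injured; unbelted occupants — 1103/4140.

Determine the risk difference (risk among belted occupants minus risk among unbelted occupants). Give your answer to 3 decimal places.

-0.062

risk, belted occupants = 810/3955 = 0.2048
risk, unbelted occupants = 1103/4140 = 0.2664
risk difference = 0.2048 − 0.2664 = -0.062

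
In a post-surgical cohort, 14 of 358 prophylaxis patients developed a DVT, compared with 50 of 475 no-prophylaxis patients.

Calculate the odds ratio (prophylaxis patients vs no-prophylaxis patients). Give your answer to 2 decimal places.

OR = (14 × 425) / (344 × 50) = 5950/17200 ≈ 0.35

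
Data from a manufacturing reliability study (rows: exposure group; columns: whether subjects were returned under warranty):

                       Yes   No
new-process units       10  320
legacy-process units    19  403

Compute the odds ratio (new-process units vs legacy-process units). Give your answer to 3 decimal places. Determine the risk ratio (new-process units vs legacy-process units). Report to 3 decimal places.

OR = (10 × 403) / (320 × 19) = 4030/6080 ≈ 0.663
risk, new-process units = 10/330 = 0.03030
risk, legacy-process units = 19/422 = 0.04502
RR = 0.03030 / 0.04502 = 0.673

OR = 0.663; RR = 0.673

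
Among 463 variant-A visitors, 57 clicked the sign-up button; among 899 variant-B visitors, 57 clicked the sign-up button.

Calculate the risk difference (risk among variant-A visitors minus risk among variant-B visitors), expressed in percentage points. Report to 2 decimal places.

RD = 5.97

risk, variant-A visitors = 57/463 = 0.1231
risk, variant-B visitors = 57/899 = 0.0634
risk difference = 0.1231 − 0.0634 = 0.0597 → 5.97 percentage points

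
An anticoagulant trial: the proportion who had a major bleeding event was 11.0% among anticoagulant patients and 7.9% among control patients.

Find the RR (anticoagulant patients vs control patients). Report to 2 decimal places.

RR = 0.1100 / 0.0790 = 1.39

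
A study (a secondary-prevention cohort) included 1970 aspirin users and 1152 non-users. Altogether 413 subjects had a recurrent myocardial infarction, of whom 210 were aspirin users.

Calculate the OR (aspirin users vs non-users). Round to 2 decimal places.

aspirin users without the outcome: 1970 − 210 = 1760
non-users with the outcome: 413 − 210 = 203
non-users without the outcome: 1152 − 203 = 949
odds, aspirin users = 210/1760 = 0.1193
odds, non-users = 203/949 = 0.2139
OR = 0.1193 / 0.2139 = 0.56

OR ≈ 0.56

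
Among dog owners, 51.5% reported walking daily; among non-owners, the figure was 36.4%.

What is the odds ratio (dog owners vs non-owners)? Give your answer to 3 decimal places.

odds, dog owners = 0.5150/0.4850 = 1.0619
odds, non-owners = 0.3640/0.6360 = 0.5723
OR = 1.0619 / 0.5723 = 1.855

OR: 1.855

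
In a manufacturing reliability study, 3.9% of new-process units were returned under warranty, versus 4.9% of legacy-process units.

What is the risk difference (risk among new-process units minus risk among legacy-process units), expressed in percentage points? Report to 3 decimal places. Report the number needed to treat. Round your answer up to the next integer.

risk difference = 0.03900 − 0.04900 = -0.01000 → -1.000 percentage points
absolute risk difference = 0.010000
1 / 0.010000 = 100.000 → round up → 100

RD = -1.000; NNT = 100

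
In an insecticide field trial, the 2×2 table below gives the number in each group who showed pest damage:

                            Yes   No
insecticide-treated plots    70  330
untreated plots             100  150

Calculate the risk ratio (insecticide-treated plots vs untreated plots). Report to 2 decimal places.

0.44

risk, insecticide-treated plots = 70/400 = 0.1750
risk, untreated plots = 100/250 = 0.4000
RR = 0.1750 / 0.4000 = 0.44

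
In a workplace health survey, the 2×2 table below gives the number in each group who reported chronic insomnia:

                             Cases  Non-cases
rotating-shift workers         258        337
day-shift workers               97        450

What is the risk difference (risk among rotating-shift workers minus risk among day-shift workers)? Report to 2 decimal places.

0.26

risk, rotating-shift workers = 258/595 = 0.4336
risk, day-shift workers = 97/547 = 0.1773
risk difference = 0.4336 − 0.1773 = 0.26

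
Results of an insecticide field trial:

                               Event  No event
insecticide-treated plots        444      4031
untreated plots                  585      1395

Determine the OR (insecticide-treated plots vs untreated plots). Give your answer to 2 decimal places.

0.26

odds, insecticide-treated plots = 444/4031 = 0.1101
odds, untreated plots = 585/1395 = 0.4194
OR = 0.1101 / 0.4194 = 0.26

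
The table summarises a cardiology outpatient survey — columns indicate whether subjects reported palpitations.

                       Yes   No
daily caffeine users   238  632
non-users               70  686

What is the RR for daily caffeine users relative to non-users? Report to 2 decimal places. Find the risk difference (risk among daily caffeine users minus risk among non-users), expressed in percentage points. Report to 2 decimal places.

risk, daily caffeine users = 238/870 = 0.2736
risk, non-users = 70/756 = 0.0926
RR = 0.2736 / 0.0926 = 2.95
risk difference = 0.2736 − 0.0926 = 0.1810 → 18.10 percentage points

RR = 2.95; RD = 18.10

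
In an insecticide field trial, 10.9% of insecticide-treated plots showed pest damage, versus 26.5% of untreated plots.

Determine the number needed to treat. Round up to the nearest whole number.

absolute risk difference = 0.156000
1 / 0.156000 = 6.410 → round up → 7

7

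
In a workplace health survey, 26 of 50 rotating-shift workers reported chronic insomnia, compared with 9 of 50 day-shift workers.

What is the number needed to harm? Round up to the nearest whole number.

risk, rotating-shift workers = 26/50 = 0.520000
risk, day-shift workers = 9/50 = 0.180000
absolute risk difference = 0.340000
1 / 0.340000 = 2.941 → round up → 3

3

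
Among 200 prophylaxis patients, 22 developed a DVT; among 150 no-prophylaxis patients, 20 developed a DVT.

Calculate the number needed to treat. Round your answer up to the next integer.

43

risk, prophylaxis patients = 22/200 = 0.110000
risk, no-prophylaxis patients = 20/150 = 0.133333
absolute risk difference = 0.023333
1 / 0.023333 = 42.858 → round up → 43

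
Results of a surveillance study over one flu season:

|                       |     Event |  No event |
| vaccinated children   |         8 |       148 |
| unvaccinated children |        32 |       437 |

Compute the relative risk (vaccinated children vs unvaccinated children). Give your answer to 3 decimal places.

risk, vaccinated children = 8/156 = 0.0513
risk, unvaccinated children = 32/469 = 0.0682
RR = 0.0513 / 0.0682 = 0.752

0.752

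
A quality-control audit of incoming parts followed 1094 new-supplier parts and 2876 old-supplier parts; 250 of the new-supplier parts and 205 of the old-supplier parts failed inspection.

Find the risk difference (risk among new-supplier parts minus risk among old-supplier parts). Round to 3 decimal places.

risk, new-supplier parts = 250/1094 = 0.2285
risk, old-supplier parts = 205/2876 = 0.0713
risk difference = 0.2285 − 0.0713 = 0.157

0.157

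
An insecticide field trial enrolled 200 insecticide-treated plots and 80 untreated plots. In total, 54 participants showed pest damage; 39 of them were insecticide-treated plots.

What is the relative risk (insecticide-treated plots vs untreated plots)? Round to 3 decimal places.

insecticide-treated plots without the outcome: 200 − 39 = 161
untreated plots with the outcome: 54 − 39 = 15
untreated plots without the outcome: 80 − 15 = 65
risk, insecticide-treated plots = 39/200 = 0.1950
risk, untreated plots = 15/80 = 0.1875
RR = 0.1950 / 0.1875 = 1.040

RR ≈ 1.040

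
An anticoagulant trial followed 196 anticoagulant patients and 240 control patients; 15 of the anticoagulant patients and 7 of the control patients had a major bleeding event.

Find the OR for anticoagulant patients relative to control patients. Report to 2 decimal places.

OR = (15 × 233) / (181 × 7) = 3495/1267 ≈ 2.76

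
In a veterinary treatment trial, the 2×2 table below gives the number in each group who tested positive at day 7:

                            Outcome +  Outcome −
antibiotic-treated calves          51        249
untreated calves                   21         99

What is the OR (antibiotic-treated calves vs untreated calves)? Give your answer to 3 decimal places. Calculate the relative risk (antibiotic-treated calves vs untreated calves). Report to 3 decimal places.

OR = 0.966; RR = 0.971

OR = (51 × 99) / (249 × 21) = 5049/5229 ≈ 0.966
risk, antibiotic-treated calves = 51/300 = 0.1700
risk, untreated calves = 21/120 = 0.1750
RR = 0.1700 / 0.1750 = 0.971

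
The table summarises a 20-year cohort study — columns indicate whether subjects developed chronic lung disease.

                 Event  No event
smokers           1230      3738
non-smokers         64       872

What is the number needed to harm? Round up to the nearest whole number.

NNH ≈ 6

risk, smokers = 1230/4968 = 0.247585
risk, non-smokers = 64/936 = 0.068376
absolute risk difference = 0.179208
1 / 0.179208 = 5.580 → round up → 6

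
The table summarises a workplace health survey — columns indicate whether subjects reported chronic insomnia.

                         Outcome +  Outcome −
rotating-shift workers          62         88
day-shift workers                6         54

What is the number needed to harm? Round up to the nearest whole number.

NNH = 4

risk, rotating-shift workers = 62/150 = 0.413333
risk, day-shift workers = 6/60 = 0.100000
absolute risk difference = 0.313333
1 / 0.313333 = 3.191 → round up → 4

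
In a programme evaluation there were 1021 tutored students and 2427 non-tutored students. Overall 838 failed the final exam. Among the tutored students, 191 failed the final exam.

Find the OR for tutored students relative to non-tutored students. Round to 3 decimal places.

0.633

tutored students without the outcome: 1021 − 191 = 830
non-tutored students with the outcome: 838 − 191 = 647
non-tutored students without the outcome: 2427 − 647 = 1780
OR = (191 × 1780) / (830 × 647) = 339980/537010 ≈ 0.633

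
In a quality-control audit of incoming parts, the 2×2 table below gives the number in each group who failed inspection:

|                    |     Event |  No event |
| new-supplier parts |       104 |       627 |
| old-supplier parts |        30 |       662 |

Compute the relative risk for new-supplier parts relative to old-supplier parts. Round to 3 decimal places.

risk, new-supplier parts = 104/731 = 0.14227
risk, old-supplier parts = 30/692 = 0.04335
RR = 0.14227 / 0.04335 = 3.282

RR: 3.282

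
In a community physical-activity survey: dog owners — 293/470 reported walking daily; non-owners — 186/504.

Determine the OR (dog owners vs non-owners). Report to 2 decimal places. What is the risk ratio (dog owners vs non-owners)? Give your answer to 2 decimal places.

OR = (293 × 318) / (177 × 186) = 93174/32922 ≈ 2.83
risk, dog owners = 293/470 = 0.6234
risk, non-owners = 186/504 = 0.3690
RR = 0.6234 / 0.3690 = 1.69

OR = 2.83; RR = 1.69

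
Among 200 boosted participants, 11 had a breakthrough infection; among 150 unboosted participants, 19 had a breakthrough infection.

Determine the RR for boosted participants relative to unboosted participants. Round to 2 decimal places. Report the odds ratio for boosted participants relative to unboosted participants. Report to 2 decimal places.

risk, boosted participants = 11/200 = 0.0550
risk, unboosted participants = 19/150 = 0.1267
RR = 0.0550 / 0.1267 = 0.43
OR = (11 × 131) / (189 × 19) = 1441/3591 ≈ 0.40

RR = 0.43; OR = 0.40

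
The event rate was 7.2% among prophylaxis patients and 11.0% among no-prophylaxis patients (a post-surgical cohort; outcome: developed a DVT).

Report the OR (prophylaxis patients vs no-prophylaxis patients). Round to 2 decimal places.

odds, prophylaxis patients = 0.0720/0.9280 = 0.0776
odds, no-prophylaxis patients = 0.1100/0.8900 = 0.1236
OR = 0.0776 / 0.1236 = 0.63

0.63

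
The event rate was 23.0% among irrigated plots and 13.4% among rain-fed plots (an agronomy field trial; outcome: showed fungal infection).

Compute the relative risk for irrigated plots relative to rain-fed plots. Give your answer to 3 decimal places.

RR = 0.2300 / 0.1340 = 1.716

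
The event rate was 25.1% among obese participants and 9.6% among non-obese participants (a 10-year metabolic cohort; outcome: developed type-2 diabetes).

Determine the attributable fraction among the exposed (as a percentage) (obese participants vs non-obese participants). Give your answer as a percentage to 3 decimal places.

AR% = (0.2510 − 0.0960) / 0.2510 = 0.6175 → 61.753%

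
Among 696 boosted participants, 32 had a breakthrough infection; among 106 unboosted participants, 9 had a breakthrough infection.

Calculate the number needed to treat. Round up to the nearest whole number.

risk, boosted participants = 32/696 = 0.045977
risk, unboosted participants = 9/106 = 0.084906
absolute risk difference = 0.038929
1 / 0.038929 = 25.688 → round up → 26

NNT ≈ 26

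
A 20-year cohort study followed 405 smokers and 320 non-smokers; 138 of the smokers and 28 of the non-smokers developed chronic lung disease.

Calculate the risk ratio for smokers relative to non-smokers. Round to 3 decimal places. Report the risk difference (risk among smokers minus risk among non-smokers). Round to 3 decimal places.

RR = 3.894; RD = 0.253

risk, smokers = 138/405 = 0.3407
risk, non-smokers = 28/320 = 0.0875
RR = 0.3407 / 0.0875 = 3.894
risk difference = 0.3407 − 0.0875 = 0.253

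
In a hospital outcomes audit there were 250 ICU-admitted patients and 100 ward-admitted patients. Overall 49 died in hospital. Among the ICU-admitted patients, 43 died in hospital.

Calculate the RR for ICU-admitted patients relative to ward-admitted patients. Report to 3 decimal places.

ICU-admitted patients without the outcome: 250 − 43 = 207
ward-admitted patients with the outcome: 49 − 43 = 6
ward-admitted patients without the outcome: 100 − 6 = 94
risk, ICU-admitted patients = 43/250 = 0.1720
risk, ward-admitted patients = 6/100 = 0.0600
RR = 0.1720 / 0.0600 = 2.867

RR = 2.867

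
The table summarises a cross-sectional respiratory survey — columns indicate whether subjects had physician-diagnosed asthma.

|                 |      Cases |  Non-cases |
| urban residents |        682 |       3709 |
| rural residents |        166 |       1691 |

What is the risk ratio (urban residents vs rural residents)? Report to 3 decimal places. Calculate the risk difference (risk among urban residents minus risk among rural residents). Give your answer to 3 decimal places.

risk, urban residents = 682/4391 = 0.1553
risk, rural residents = 166/1857 = 0.0894
RR = 0.1553 / 0.0894 = 1.737
risk difference = 0.1553 − 0.0894 = 0.066

RR = 1.737; RD = 0.066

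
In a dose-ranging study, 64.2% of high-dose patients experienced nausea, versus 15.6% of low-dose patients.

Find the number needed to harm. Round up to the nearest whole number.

absolute risk difference = 0.486000
1 / 0.486000 = 2.058 → round up → 3

NNH ≈ 3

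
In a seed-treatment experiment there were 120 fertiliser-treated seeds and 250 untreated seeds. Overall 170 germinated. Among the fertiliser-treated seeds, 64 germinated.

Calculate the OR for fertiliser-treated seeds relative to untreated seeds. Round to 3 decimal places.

fertiliser-treated seeds without the outcome: 120 − 64 = 56
untreated seeds with the outcome: 170 − 64 = 106
untreated seeds without the outcome: 250 − 106 = 144
OR = (64 × 144) / (56 × 106) = 9216/5936 ≈ 1.553

OR: 1.553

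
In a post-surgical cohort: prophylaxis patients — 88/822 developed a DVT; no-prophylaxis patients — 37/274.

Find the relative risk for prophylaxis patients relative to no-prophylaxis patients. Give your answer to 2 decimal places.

0.79

risk, prophylaxis patients = 88/822 = 0.1071
risk, no-prophylaxis patients = 37/274 = 0.1350
RR = 0.1071 / 0.1350 = 0.79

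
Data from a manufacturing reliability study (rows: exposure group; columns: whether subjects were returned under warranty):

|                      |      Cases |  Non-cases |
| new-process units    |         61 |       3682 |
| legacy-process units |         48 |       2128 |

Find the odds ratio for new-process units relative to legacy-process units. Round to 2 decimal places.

OR = (61 × 2128) / (3682 × 48) = 129808/176736 ≈ 0.73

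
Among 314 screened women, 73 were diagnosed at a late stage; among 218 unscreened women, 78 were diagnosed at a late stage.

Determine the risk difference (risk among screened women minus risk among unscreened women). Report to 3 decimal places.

risk, screened women = 73/314 = 0.2325
risk, unscreened women = 78/218 = 0.3578
risk difference = 0.2325 − 0.3578 = -0.125

RD: -0.125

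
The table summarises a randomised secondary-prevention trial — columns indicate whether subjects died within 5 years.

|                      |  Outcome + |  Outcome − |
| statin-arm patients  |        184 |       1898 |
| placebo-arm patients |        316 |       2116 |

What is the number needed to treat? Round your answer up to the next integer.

25

risk, statin-arm patients = 184/2082 = 0.088377
risk, placebo-arm patients = 316/2432 = 0.129934
absolute risk difference = 0.041558
1 / 0.041558 = 24.063 → round up → 25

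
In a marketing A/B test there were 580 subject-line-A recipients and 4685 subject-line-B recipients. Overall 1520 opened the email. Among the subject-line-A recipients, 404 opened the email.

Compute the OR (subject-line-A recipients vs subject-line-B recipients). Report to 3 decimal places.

subject-line-A recipients without the outcome: 580 − 404 = 176
subject-line-B recipients with the outcome: 1520 − 404 = 1116
subject-line-B recipients without the outcome: 4685 − 1116 = 3569
OR = (404 × 3569) / (176 × 1116) = 1441876/196416 ≈ 7.341

7.341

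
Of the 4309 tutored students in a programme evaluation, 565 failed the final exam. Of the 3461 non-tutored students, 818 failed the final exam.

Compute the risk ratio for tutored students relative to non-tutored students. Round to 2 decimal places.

risk, tutored students = 565/4309 = 0.1311
risk, non-tutored students = 818/3461 = 0.2363
RR = 0.1311 / 0.2363 = 0.55

0.55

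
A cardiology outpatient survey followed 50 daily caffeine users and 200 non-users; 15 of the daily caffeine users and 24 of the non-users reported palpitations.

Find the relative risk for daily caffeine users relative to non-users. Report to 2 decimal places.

RR ≈ 2.50

risk, daily caffeine users = 15/50 = 0.3000
risk, non-users = 24/200 = 0.1200
RR = 0.3000 / 0.1200 = 2.50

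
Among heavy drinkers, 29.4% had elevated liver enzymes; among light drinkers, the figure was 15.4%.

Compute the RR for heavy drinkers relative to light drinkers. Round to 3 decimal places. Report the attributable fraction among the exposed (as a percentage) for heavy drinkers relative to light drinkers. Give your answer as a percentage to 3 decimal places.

RR = 1.909; AR% = 47.619%

RR = 0.2940 / 0.1540 = 1.909
AR% = (0.2940 − 0.1540) / 0.2940 = 0.4762 → 47.619%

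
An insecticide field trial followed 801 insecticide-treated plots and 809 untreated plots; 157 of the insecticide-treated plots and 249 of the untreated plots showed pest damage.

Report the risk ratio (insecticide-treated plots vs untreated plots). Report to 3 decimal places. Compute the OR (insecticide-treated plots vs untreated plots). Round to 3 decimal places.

RR = 0.637; OR = 0.548

risk, insecticide-treated plots = 157/801 = 0.1960
risk, untreated plots = 249/809 = 0.3078
RR = 0.1960 / 0.3078 = 0.637
odds, insecticide-treated plots = 157/644 = 0.2438
odds, untreated plots = 249/560 = 0.4446
OR = 0.2438 / 0.4446 = 0.548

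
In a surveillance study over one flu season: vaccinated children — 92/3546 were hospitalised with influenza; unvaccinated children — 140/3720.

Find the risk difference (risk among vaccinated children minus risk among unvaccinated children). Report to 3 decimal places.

risk, vaccinated children = 92/3546 = 0.02594
risk, unvaccinated children = 140/3720 = 0.03763
risk difference = 0.02594 − 0.03763 = -0.012

RD ≈ -0.012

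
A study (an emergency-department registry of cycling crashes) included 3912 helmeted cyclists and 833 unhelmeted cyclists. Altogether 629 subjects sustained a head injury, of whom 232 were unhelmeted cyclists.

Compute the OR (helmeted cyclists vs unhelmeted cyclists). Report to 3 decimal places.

0.293

helmeted cyclists with the outcome: 629 − 232 = 397
helmeted cyclists without the outcome: 3912 − 397 = 3515
unhelmeted cyclists without the outcome: 833 − 232 = 601
OR = (397 × 601) / (3515 × 232) = 238597/815480 ≈ 0.293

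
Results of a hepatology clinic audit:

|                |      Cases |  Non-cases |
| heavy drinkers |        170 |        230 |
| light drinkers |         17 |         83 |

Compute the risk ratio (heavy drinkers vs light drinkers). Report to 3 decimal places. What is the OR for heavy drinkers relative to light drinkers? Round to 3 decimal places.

RR = 2.500; OR = 3.609

risk, heavy drinkers = 170/400 = 0.4250
risk, light drinkers = 17/100 = 0.1700
RR = 0.4250 / 0.1700 = 2.500
OR = (170 × 83) / (230 × 17) = 14110/3910 ≈ 3.609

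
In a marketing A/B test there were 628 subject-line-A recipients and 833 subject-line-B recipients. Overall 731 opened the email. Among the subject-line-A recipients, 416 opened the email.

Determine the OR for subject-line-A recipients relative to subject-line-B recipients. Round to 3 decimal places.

3.227

subject-line-A recipients without the outcome: 628 − 416 = 212
subject-line-B recipients with the outcome: 731 − 416 = 315
subject-line-B recipients without the outcome: 833 − 315 = 518
OR = (416 × 518) / (212 × 315) = 215488/66780 ≈ 3.227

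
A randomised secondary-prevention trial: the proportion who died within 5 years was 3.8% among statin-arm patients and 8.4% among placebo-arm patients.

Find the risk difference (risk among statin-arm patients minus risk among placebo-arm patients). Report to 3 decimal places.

risk difference = 0.03800 − 0.08400 = -0.046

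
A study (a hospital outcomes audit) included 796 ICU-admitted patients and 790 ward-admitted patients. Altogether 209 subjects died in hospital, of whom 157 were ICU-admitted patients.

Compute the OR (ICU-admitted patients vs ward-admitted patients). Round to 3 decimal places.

ICU-admitted patients without the outcome: 796 − 157 = 639
ward-admitted patients with the outcome: 209 − 157 = 52
ward-admitted patients without the outcome: 790 − 52 = 738
OR = (157 × 738) / (639 × 52) = 115866/33228 ≈ 3.487

OR = 3.487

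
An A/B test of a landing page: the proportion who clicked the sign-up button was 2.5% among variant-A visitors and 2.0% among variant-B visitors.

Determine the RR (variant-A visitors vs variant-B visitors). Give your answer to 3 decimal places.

RR = 0.02500 / 0.02000 = 1.250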